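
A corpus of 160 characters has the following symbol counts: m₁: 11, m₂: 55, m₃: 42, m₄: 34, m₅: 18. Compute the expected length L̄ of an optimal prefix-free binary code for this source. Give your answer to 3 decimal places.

Probabilities are the counts divided by 160.
Repeatedly combine the two least-probable nodes; the expected code length is the sum of the merged weights.
merge 11/160 + 9/80 → 29/160
merge 29/160 + 17/80 → 63/160
merge 21/80 + 11/32 → 97/160
merge 63/160 + 97/160 → 1
L = 29/160 + 63/160 + 97/160 + 1 = 349/160 ≈ 2.181 bits/symbol.

2.181 bits/symbol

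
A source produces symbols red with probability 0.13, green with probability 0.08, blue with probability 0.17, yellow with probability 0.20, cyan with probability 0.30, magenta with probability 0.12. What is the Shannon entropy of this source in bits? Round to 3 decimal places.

2.461 bits

H = −Σ pᵢ log₂ pᵢ.
−0.13·log₂(0.13) = 0.3826
−0.08·log₂(0.08) = 0.2915
−0.17·log₂(0.17) = 0.4346
−0.20·log₂(0.20) = 0.4644
−0.30·log₂(0.30) = 0.5211
−0.12·log₂(0.12) = 0.3671
Sum ≈ 2.4613 → 2.461 bits.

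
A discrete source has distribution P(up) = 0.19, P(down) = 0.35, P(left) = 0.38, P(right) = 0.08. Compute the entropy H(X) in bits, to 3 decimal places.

H = −Σ pᵢ log₂ pᵢ.
−0.19·log₂(0.19) = 0.4552
−0.35·log₂(0.35) = 0.5301
−0.38·log₂(0.38) = 0.5305
−0.08·log₂(0.08) = 0.2915
Sum ≈ 1.8073 → 1.807 bits.

1.807 bits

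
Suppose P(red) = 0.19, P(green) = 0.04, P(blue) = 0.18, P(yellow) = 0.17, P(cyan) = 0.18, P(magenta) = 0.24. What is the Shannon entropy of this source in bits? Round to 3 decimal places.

2.460 bits

H = −Σ pᵢ log₂ pᵢ.
−0.19·log₂(0.19) = 0.4552
−0.04·log₂(0.04) = 0.1858
−0.18·log₂(0.18) = 0.4453
−0.17·log₂(0.17) = 0.4346
−0.18·log₂(0.18) = 0.4453
−0.24·log₂(0.24) = 0.4941
Sum ≈ 2.4603 → 2.460 bits.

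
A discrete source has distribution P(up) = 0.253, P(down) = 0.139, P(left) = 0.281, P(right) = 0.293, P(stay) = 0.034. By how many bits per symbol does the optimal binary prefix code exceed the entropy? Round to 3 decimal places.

0.076 bits

Entropy H = −Σ p log₂ p ≈ 2.0967 bits.
Huffman merges: 17/500+139/1000→173/1000; 173/1000+253/1000→213/500; 281/1000+293/1000→287/500; 213/500+287/500→1. L = 2173/1000 ≈ 2.1730.
L − H = 2.1730 − 2.0967 = 0.076 bits.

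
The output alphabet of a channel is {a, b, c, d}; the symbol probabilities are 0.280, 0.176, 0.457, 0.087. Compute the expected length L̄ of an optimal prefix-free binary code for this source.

1.806 bits/symbol

Repeatedly combine the two least-probable nodes; the expected code length is the sum of the merged weights.
merge 87/1000 + 22/125 → 263/1000
merge 263/1000 + 7/25 → 543/1000
merge 457/1000 + 543/1000 → 1
L = 263/1000 + 543/1000 + 1 = 903/500 = 1.806 bits/symbol.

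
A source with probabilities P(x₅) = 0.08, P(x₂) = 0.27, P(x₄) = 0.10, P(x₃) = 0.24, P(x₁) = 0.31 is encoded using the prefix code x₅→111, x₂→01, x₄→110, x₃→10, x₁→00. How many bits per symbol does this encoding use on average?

L̄ = Σ pᵢ·ℓᵢ = 0.08·3 + 0.27·2 + 0.10·3 + 0.24·2 + 0.31·2 = 2.18 bits/symbol.

2.18 bits/symbol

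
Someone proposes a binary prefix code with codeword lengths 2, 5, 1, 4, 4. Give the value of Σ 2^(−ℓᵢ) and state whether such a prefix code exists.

With common denominator 2^5 = 32: Σ 2^(−ℓᵢ) = 8/32 + 1/32 + 16/32 + 2/32 + 2/32 = 29/32 = 0.90625.
Kraft's inequality requires Σ ≤ 1; here Σ = 0.90625 ≤ 1, so such a prefix code exists.

0.90625; yes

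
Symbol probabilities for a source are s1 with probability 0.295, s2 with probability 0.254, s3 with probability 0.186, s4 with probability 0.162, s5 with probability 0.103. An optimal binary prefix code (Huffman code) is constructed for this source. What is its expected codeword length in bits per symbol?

2.265 bits/symbol

Repeatedly combine the two least-probable nodes; the expected code length is the sum of the merged weights.
merge 103/1000 + 81/500 → 53/200
merge 93/500 + 127/500 → 11/25
merge 53/200 + 59/200 → 14/25
merge 11/25 + 14/25 → 1
L = 53/200 + 11/25 + 14/25 + 1 = 453/200 = 2.265 bits/symbol.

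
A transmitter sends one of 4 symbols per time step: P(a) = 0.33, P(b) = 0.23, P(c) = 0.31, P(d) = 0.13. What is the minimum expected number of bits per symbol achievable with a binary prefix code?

2 bits/symbol

Repeatedly combine the two least-probable nodes; the expected code length is the sum of the merged weights.
merge 13/100 + 23/100 → 9/25
merge 31/100 + 33/100 → 16/25
merge 9/25 + 16/25 → 1
L = 9/25 + 16/25 + 1 = 2 bits/symbol.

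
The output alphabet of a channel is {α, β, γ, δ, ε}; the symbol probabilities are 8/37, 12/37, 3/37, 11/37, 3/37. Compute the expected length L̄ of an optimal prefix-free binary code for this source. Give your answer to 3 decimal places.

Repeatedly combine the two least-probable nodes; the expected code length is the sum of the merged weights.
merge 3/37 + 3/37 → 6/37
merge 6/37 + 8/37 → 14/37
merge 11/37 + 12/37 → 23/37
merge 14/37 + 23/37 → 1
L = 6/37 + 14/37 + 23/37 + 1 = 80/37 ≈ 2.162 bits/symbol.

2.162 bits/symbol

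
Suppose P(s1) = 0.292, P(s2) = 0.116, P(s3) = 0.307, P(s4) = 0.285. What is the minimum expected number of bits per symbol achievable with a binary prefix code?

Repeatedly combine the two least-probable nodes; the expected code length is the sum of the merged weights.
merge 29/250 + 57/200 → 401/1000
merge 73/250 + 307/1000 → 599/1000
merge 401/1000 + 599/1000 → 1
L = 401/1000 + 599/1000 + 1 = 2 bits/symbol.

2 bits/symbol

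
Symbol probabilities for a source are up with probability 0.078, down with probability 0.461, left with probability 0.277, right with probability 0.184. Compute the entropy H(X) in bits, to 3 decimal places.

1.764 bits

H = −Σ pᵢ log₂ pᵢ.
−0.078·log₂(0.078) = 0.2871
−0.461·log₂(0.461) = 0.5150
−0.277·log₂(0.277) = 0.5130
−0.184·log₂(0.184) = 0.4494
Sum ≈ 1.7645 → 1.764 bits.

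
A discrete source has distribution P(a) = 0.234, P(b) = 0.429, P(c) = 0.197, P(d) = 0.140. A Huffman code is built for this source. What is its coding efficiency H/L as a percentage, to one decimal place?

Entropy H = −Σ p log₂ p ≈ 1.8729 bits.
Huffman merges: 7/50+197/1000→337/1000; 117/500+337/1000→571/1000; 429/1000+571/1000→1. L = 477/250 ≈ 1.9080.
Efficiency = H/L = 1.8729/1.9080 = 98.2%.

98.2%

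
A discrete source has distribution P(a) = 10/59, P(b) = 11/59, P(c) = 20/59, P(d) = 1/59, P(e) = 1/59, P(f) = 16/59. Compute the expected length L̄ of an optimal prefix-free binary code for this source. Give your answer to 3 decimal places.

2.237 bits/symbol

Repeatedly combine the two least-probable nodes; the expected code length is the sum of the merged weights.
merge 1/59 + 1/59 → 2/59
merge 2/59 + 10/59 → 12/59
merge 11/59 + 12/59 → 23/59
merge 16/59 + 20/59 → 36/59
merge 23/59 + 36/59 → 1
L = 2/59 + 12/59 + 23/59 + 36/59 + 1 = 132/59 ≈ 2.237 bits/symbol.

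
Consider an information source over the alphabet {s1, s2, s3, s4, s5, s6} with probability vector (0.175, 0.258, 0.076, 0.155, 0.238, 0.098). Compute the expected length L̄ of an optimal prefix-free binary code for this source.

Repeatedly combine the two least-probable nodes; the expected code length is the sum of the merged weights.
merge 19/250 + 49/500 → 87/500
merge 31/200 + 87/500 → 329/1000
merge 7/40 + 119/500 → 413/1000
merge 129/500 + 329/1000 → 587/1000
merge 413/1000 + 587/1000 → 1
L = 87/500 + 329/1000 + 413/1000 + 587/1000 + 1 = 2503/1000 = 2.503 bits/symbol.

2.503 bits/symbol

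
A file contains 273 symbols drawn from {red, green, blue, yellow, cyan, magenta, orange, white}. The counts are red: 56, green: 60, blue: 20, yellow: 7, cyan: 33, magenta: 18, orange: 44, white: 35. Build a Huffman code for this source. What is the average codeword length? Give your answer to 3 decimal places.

2.832 bits/symbol

Probabilities are the counts divided by 273.
Repeatedly combine the two least-probable nodes; the expected code length is the sum of the merged weights.
merge 1/39 + 6/91 → 25/273
merge 20/273 + 25/273 → 15/91
merge 11/91 + 5/39 → 68/273
merge 44/273 + 15/91 → 89/273
merge 8/39 + 20/91 → 116/273
merge 68/273 + 89/273 → 157/273
merge 116/273 + 157/273 → 1
L = 25/273 + 15/91 + 68/273 + 89/273 + 116/273 + 157/273 + 1 = 773/273 ≈ 2.832 bits/symbol.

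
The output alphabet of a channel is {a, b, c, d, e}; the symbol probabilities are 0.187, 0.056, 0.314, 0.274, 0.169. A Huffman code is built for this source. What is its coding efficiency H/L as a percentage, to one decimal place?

Entropy H = −Σ p log₂ p ≈ 2.1552 bits.
Huffman merges: 7/125+169/1000→9/40; 187/1000+9/40→103/250; 137/500+157/500→147/250; 103/250+147/250→1. L = 89/40 ≈ 2.2250.
Efficiency = H/L = 2.1552/2.2250 = 96.9%.

96.9%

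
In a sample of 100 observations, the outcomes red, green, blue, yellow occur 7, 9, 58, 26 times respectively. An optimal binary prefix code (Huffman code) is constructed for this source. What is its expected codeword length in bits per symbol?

Probabilities are the counts divided by 100.
Repeatedly combine the two least-probable nodes; the expected code length is the sum of the merged weights.
merge 7/100 + 9/100 → 4/25
merge 4/25 + 13/50 → 21/50
merge 21/50 + 29/50 → 1
L = 4/25 + 21/50 + 1 = 79/50 = 1.58 bits/symbol.

1.58 bits/symbol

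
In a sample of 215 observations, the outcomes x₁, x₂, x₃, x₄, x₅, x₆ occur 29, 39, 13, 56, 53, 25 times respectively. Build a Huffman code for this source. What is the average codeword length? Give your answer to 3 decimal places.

Probabilities are the counts divided by 215.
Repeatedly combine the two least-probable nodes; the expected code length is the sum of the merged weights.
merge 13/215 + 5/43 → 38/215
merge 29/215 + 38/215 → 67/215
merge 39/215 + 53/215 → 92/215
merge 56/215 + 67/215 → 123/215
merge 92/215 + 123/215 → 1
L = 38/215 + 67/215 + 92/215 + 123/215 + 1 = 107/43 ≈ 2.488 bits/symbol.

2.488 bits/symbol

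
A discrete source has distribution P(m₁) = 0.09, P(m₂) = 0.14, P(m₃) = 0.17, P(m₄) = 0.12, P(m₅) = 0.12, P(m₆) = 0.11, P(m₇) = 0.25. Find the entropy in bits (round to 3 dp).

H = −Σ pᵢ log₂ pᵢ.
−0.09·log₂(0.09) = 0.3127
−0.14·log₂(0.14) = 0.3971
−0.17·log₂(0.17) = 0.4346
−0.12·log₂(0.12) = 0.3671
−0.12·log₂(0.12) = 0.3671
−0.11·log₂(0.11) = 0.3503
−0.25·log₂(0.25) = 0.5000
Sum ≈ 2.7288 → 2.729 bits.

2.729 bits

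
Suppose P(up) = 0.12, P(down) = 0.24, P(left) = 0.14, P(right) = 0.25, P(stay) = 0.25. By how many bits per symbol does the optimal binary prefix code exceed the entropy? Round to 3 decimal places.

Entropy H = −Σ p log₂ p ≈ 2.2583 bits.
Huffman merges: 3/25+7/50→13/50; 6/25+1/4→49/100; 1/4+13/50→51/100; 49/100+51/100→1. L = 113/50 ≈ 2.2600.
L − H = 2.2600 − 2.2583 = 0.002 bits.

0.002 bits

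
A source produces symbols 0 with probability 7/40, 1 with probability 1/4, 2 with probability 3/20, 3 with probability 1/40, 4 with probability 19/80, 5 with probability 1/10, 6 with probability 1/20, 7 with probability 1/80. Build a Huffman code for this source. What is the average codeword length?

Repeatedly combine the two least-probable nodes; the expected code length is the sum of the merged weights.
merge 1/80 + 1/40 → 3/80
merge 3/80 + 1/20 → 7/80
merge 7/80 + 1/10 → 3/16
merge 3/20 + 7/40 → 13/40
merge 3/16 + 19/80 → 17/40
merge 1/4 + 13/40 → 23/40
merge 17/40 + 23/40 → 1
L = 3/80 + 7/80 + 3/16 + 13/40 + 17/40 + 23/40 + 1 = 211/80 = 2.6375 bits/symbol.

2.6375 bits/symbol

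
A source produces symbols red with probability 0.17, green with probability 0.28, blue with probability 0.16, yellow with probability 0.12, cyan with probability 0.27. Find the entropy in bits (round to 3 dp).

2.249 bits

H = −Σ pᵢ log₂ pᵢ.
−0.17·log₂(0.17) = 0.4346
−0.28·log₂(0.28) = 0.5142
−0.16·log₂(0.16) = 0.4230
−0.12·log₂(0.12) = 0.3671
−0.27·log₂(0.27) = 0.5100
Sum ≈ 2.2489 → 2.249 bits.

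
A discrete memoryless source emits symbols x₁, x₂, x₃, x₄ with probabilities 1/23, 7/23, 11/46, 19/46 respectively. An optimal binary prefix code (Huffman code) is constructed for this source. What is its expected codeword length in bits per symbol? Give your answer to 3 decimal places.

Repeatedly combine the two least-probable nodes; the expected code length is the sum of the merged weights.
merge 1/23 + 11/46 → 13/46
merge 13/46 + 7/23 → 27/46
merge 19/46 + 27/46 → 1
L = 13/46 + 27/46 + 1 = 43/23 ≈ 1.870 bits/symbol.

1.870 bits/symbol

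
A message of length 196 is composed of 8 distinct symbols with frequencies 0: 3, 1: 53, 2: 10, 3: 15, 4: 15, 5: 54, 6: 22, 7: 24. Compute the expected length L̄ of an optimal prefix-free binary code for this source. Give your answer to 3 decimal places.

2.663 bits/symbol

Probabilities are the counts divided by 196.
Repeatedly combine the two least-probable nodes; the expected code length is the sum of the merged weights.
merge 3/196 + 5/98 → 13/196
merge 13/196 + 15/196 → 1/7
merge 15/196 + 11/98 → 37/196
merge 6/49 + 1/7 → 13/49
merge 37/196 + 13/49 → 89/196
merge 53/196 + 27/98 → 107/196
merge 89/196 + 107/196 → 1
L = 13/196 + 1/7 + 37/196 + 13/49 + 89/196 + 107/196 + 1 = 261/98 ≈ 2.663 bits/symbol.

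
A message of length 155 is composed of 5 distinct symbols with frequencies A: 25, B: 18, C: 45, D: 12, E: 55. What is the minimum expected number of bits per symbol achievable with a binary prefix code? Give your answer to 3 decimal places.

Probabilities are the counts divided by 155.
Repeatedly combine the two least-probable nodes; the expected code length is the sum of the merged weights.
merge 12/155 + 18/155 → 6/31
merge 5/31 + 6/31 → 11/31
merge 9/31 + 11/31 → 20/31
merge 11/31 + 20/31 → 1
L = 6/31 + 11/31 + 20/31 + 1 = 68/31 ≈ 2.194 bits/symbol.

2.194 bits/symbol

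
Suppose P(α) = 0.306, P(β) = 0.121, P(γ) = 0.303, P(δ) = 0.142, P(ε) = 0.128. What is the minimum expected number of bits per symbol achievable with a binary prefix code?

Repeatedly combine the two least-probable nodes; the expected code length is the sum of the merged weights.
merge 121/1000 + 16/125 → 249/1000
merge 71/500 + 249/1000 → 391/1000
merge 303/1000 + 153/500 → 609/1000
merge 391/1000 + 609/1000 → 1
L = 249/1000 + 391/1000 + 609/1000 + 1 = 2249/1000 = 2.249 bits/symbol.

2.249 bits/symbol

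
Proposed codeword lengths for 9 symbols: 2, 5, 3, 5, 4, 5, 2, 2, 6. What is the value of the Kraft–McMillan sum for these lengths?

With common denominator 2^6 = 64: Σ 2^(−ℓᵢ) = 16/64 + 2/64 + 8/64 + 2/64 + 4/64 + 2/64 + 16/64 + 16/64 + 1/64 = 67/64 = 1.046875.

1.046875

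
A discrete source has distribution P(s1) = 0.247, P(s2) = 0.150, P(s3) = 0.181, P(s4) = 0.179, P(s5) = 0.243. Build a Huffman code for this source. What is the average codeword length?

Repeatedly combine the two least-probable nodes; the expected code length is the sum of the merged weights.
merge 3/20 + 179/1000 → 329/1000
merge 181/1000 + 243/1000 → 53/125
merge 247/1000 + 329/1000 → 72/125
merge 53/125 + 72/125 → 1
L = 329/1000 + 53/125 + 72/125 + 1 = 2329/1000 = 2.329 bits/symbol.

2.329 bits/symbol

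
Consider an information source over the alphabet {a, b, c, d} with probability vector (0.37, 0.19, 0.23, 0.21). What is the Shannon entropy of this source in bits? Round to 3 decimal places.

1.946 bits

H = −Σ pᵢ log₂ pᵢ.
−0.37·log₂(0.37) = 0.5307
−0.19·log₂(0.19) = 0.4552
−0.23·log₂(0.23) = 0.4877
−0.21·log₂(0.21) = 0.4728
Sum ≈ 1.9464 → 1.946 bits.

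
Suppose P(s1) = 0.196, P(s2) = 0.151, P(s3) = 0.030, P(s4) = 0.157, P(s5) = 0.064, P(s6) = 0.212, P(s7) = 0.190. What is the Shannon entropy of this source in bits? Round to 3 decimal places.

2.627 bits

H = −Σ pᵢ log₂ pᵢ.
−0.196·log₂(0.196) = 0.4608
−0.151·log₂(0.151) = 0.4118
−0.030·log₂(0.030) = 0.1518
−0.157·log₂(0.157) = 0.4194
−0.064·log₂(0.064) = 0.2538
−0.212·log₂(0.212) = 0.4744
−0.190·log₂(0.190) = 0.4552
Sum ≈ 2.6272 → 2.627 bits.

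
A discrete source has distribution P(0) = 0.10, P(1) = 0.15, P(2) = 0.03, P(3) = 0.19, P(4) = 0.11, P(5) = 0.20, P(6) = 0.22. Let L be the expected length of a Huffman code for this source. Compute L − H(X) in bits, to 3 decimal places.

Entropy H = −Σ p log₂ p ≈ 2.6450 bits.
Huffman merges: 3/100+1/10→13/100; 11/100+13/100→6/25; 3/20+19/100→17/50; 1/5+11/50→21/50; 6/25+17/50→29/50; 21/50+29/50→1. L = 271/100 ≈ 2.7100.
L − H = 2.7100 − 2.6450 = 0.065 bits.

0.065 bits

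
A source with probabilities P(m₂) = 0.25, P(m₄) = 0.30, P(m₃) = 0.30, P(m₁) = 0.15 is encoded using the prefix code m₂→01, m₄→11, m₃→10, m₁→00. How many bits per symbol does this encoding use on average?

L̄ = Σ pᵢ·ℓᵢ = 0.25·2 + 0.30·2 + 0.30·2 + 0.15·2 = 2 bits/symbol.

2 bits/symbol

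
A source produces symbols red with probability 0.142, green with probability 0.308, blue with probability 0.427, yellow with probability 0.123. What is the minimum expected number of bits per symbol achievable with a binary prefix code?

1.838 bits/symbol

Repeatedly combine the two least-probable nodes; the expected code length is the sum of the merged weights.
merge 123/1000 + 71/500 → 53/200
merge 53/200 + 77/250 → 573/1000
merge 427/1000 + 573/1000 → 1
L = 53/200 + 573/1000 + 1 = 919/500 = 1.838 bits/symbol.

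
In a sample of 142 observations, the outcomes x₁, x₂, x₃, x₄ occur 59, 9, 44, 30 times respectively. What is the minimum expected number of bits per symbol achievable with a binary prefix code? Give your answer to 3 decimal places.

Probabilities are the counts divided by 142.
Repeatedly combine the two least-probable nodes; the expected code length is the sum of the merged weights.
merge 9/142 + 15/71 → 39/142
merge 39/142 + 22/71 → 83/142
merge 59/142 + 83/142 → 1
L = 39/142 + 83/142 + 1 = 132/71 ≈ 1.859 bits/symbol.

1.859 bits/symbol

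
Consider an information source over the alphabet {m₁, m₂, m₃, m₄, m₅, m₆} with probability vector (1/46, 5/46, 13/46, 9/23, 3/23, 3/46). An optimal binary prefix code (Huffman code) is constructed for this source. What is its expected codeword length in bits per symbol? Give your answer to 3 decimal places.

2.217 bits/symbol

Repeatedly combine the two least-probable nodes; the expected code length is the sum of the merged weights.
merge 1/46 + 3/46 → 2/23
merge 2/23 + 5/46 → 9/46
merge 3/23 + 9/46 → 15/46
merge 13/46 + 15/46 → 14/23
merge 9/23 + 14/23 → 1
L = 2/23 + 9/46 + 15/46 + 14/23 + 1 = 51/23 ≈ 2.217 bits/symbol.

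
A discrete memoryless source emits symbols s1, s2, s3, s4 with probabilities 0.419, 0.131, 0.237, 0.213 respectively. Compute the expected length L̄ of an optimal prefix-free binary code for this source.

Repeatedly combine the two least-probable nodes; the expected code length is the sum of the merged weights.
merge 131/1000 + 213/1000 → 43/125
merge 237/1000 + 43/125 → 581/1000
merge 419/1000 + 581/1000 → 1
L = 43/125 + 581/1000 + 1 = 77/40 = 1.925 bits/symbol.

1.925 bits/symbol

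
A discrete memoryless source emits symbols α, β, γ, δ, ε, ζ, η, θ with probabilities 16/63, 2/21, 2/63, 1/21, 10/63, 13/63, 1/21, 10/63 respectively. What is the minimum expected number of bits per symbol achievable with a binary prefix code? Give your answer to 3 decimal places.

Repeatedly combine the two least-probable nodes; the expected code length is the sum of the merged weights.
merge 2/63 + 1/21 → 5/63
merge 1/21 + 5/63 → 8/63
merge 2/21 + 8/63 → 2/9
merge 10/63 + 10/63 → 20/63
merge 13/63 + 2/9 → 3/7
merge 16/63 + 20/63 → 4/7
merge 3/7 + 4/7 → 1
L = 5/63 + 8/63 + 2/9 + 20/63 + 3/7 + 4/7 + 1 = 173/63 ≈ 2.746 bits/symbol.

2.746 bits/symbol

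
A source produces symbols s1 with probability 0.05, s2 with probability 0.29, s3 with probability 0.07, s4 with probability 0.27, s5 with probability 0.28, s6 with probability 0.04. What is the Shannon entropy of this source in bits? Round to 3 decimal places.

H = −Σ pᵢ log₂ pᵢ.
−0.05·log₂(0.05) = 0.2161
−0.29·log₂(0.29) = 0.5179
−0.07·log₂(0.07) = 0.2686
−0.27·log₂(0.27) = 0.5100
−0.28·log₂(0.28) = 0.5142
−0.04·log₂(0.04) = 0.1858
Sum ≈ 2.2126 → 2.213 bits.

2.213 bits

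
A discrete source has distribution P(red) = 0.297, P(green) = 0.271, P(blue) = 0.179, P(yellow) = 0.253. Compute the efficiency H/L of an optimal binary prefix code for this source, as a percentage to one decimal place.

Entropy H = −Σ p log₂ p ≈ 1.9766 bits.
Huffman merges: 179/1000+253/1000→54/125; 271/1000+297/1000→71/125; 54/125+71/125→1. L = 2 ≈ 2.0000.
Efficiency = H/L = 1.9766/2.0000 = 98.8%.

98.8%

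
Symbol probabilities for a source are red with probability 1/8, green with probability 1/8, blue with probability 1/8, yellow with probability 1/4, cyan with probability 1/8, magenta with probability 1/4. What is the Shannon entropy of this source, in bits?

2.5 bits

Each probability is a power of 1/2, so log₂(1/p) is an integer.
H = Σ p·log₂(1/p) = 1/8·3 + 1/8·3 + 1/8·3 + 1/4·2 + 1/8·3 + 1/4·2 = 2.5 bits.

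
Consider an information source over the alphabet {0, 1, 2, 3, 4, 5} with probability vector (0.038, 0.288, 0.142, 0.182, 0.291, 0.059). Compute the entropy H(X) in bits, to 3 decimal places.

H = −Σ pᵢ log₂ pᵢ.
−0.038·log₂(0.038) = 0.1793
−0.288·log₂(0.288) = 0.5172
−0.142·log₂(0.142) = 0.3999
−0.182·log₂(0.182) = 0.4474
−0.291·log₂(0.291) = 0.5182
−0.059·log₂(0.059) = 0.2409
Sum ≈ 2.3029 → 2.303 bits.

2.303 bits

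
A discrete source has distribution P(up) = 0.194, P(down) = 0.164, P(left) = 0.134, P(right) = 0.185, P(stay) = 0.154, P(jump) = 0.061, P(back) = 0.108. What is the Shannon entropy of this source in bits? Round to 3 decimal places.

2.734 bits

H = −Σ pᵢ log₂ pᵢ.
−0.194·log₂(0.194) = 0.4590
−0.164·log₂(0.164) = 0.4278
−0.134·log₂(0.134) = 0.3886
−0.185·log₂(0.185) = 0.4504
−0.154·log₂(0.154) = 0.4156
−0.061·log₂(0.061) = 0.2461
−0.108·log₂(0.108) = 0.3468
Sum ≈ 2.7342 → 2.734 bits.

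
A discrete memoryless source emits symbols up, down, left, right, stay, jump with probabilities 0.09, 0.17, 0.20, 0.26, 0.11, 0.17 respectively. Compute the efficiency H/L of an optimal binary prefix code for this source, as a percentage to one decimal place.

Entropy H = −Σ p log₂ p ≈ 2.5018 bits.
Huffman merges: 9/100+11/100→1/5; 17/100+17/100→17/50; 1/5+1/5→2/5; 13/50+17/50→3/5; 2/5+3/5→1. L = 127/50 ≈ 2.5400.
Efficiency = H/L = 2.5018/2.5400 = 98.5%.

98.5%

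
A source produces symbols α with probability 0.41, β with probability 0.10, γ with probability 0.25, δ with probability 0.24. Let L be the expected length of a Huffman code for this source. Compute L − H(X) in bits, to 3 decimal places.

Entropy H = −Σ p log₂ p ≈ 1.8537 bits.
Huffman merges: 1/10+6/25→17/50; 1/4+17/50→59/100; 41/100+59/100→1. L = 193/100 ≈ 1.9300.
L − H = 1.9300 − 1.8537 = 0.076 bits.

0.076 bits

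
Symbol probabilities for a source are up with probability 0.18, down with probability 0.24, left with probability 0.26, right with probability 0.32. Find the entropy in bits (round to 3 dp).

H = −Σ pᵢ log₂ pᵢ.
−0.18·log₂(0.18) = 0.4453
−0.24·log₂(0.24) = 0.4941
−0.26·log₂(0.26) = 0.5053
−0.32·log₂(0.32) = 0.5260
Sum ≈ 1.9708 → 1.971 bits.

1.971 bits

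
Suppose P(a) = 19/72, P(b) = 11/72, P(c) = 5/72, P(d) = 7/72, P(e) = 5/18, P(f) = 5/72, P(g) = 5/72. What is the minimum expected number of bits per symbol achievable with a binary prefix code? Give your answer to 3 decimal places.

2.597 bits/symbol

Repeatedly combine the two least-probable nodes; the expected code length is the sum of the merged weights.
merge 5/72 + 5/72 → 5/36
merge 5/72 + 7/72 → 1/6
merge 5/36 + 11/72 → 7/24
merge 1/6 + 19/72 → 31/72
merge 5/18 + 7/24 → 41/72
merge 31/72 + 41/72 → 1
L = 5/36 + 1/6 + 7/24 + 31/72 + 41/72 + 1 = 187/72 ≈ 2.597 bits/symbol.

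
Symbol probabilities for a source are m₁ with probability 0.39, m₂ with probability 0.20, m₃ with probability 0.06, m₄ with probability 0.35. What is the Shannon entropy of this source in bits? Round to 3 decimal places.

H = −Σ pᵢ log₂ pᵢ.
−0.39·log₂(0.39) = 0.5298
−0.20·log₂(0.20) = 0.4644
−0.06·log₂(0.06) = 0.2435
−0.35·log₂(0.35) = 0.5301
Sum ≈ 1.7678 → 1.768 bits.

1.768 bits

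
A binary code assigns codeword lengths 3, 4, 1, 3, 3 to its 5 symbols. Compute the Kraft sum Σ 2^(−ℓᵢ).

0.9375

With common denominator 2^4 = 16: Σ 2^(−ℓᵢ) = 2/16 + 1/16 + 8/16 + 2/16 + 2/16 = 15/16 = 0.9375.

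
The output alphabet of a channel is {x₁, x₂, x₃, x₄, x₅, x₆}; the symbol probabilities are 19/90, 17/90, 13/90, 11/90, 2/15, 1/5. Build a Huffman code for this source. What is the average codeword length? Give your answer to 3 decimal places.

2.589 bits/symbol

Repeatedly combine the two least-probable nodes; the expected code length is the sum of the merged weights.
merge 11/90 + 2/15 → 23/90
merge 13/90 + 17/90 → 1/3
merge 1/5 + 19/90 → 37/90
merge 23/90 + 1/3 → 53/90
merge 37/90 + 53/90 → 1
L = 23/90 + 1/3 + 37/90 + 53/90 + 1 = 233/90 ≈ 2.589 bits/symbol.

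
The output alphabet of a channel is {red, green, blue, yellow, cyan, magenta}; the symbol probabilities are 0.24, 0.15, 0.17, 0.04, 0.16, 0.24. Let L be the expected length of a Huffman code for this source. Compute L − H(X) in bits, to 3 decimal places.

Entropy H = −Σ p log₂ p ≈ 2.4422 bits.
Huffman merges: 1/25+3/20→19/100; 4/25+17/100→33/100; 19/100+6/25→43/100; 6/25+33/100→57/100; 43/100+57/100→1. L = 63/25 ≈ 2.5200.
L − H = 2.5200 − 2.4422 = 0.078 bits.

0.078 bits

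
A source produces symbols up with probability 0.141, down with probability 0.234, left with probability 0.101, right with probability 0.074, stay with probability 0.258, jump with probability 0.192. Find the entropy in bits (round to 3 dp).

H = −Σ pᵢ log₂ pᵢ.
−0.141·log₂(0.141) = 0.3985
−0.234·log₂(0.234) = 0.4903
−0.101·log₂(0.101) = 0.3341
−0.074·log₂(0.074) = 0.2780
−0.258·log₂(0.258) = 0.5043
−0.192·log₂(0.192) = 0.4571
Sum ≈ 2.4623 → 2.462 bits.

2.462 bits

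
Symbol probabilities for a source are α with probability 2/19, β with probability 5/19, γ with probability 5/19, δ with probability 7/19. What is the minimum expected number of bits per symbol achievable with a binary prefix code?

Repeatedly combine the two least-probable nodes; the expected code length is the sum of the merged weights.
merge 2/19 + 5/19 → 7/19
merge 5/19 + 7/19 → 12/19
merge 7/19 + 12/19 → 1
L = 7/19 + 12/19 + 1 = 2 bits/symbol.

2 bits/symbol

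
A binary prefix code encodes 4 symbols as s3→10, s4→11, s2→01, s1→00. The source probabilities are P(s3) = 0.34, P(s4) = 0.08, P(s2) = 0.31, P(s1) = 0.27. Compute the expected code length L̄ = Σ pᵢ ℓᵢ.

L̄ = Σ pᵢ·ℓᵢ = 0.34·2 + 0.08·2 + 0.31·2 + 0.27·2 = 2 bits/symbol.

2 bits/symbol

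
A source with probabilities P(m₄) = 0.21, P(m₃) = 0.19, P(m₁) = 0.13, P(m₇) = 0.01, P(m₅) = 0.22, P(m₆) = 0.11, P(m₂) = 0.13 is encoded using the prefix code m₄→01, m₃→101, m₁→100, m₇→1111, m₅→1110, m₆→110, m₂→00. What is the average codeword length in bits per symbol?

L̄ = Σ pᵢ·ℓᵢ = 0.21·2 + 0.19·3 + 0.13·3 + 0.01·4 + 0.22·4 + 0.11·3 + 0.13·2 = 2.89 bits/symbol.

2.89 bits/symbol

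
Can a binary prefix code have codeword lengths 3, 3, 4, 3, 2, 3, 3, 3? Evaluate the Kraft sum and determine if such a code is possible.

With common denominator 2^4 = 16: Σ 2^(−ℓᵢ) = 2/16 + 2/16 + 1/16 + 2/16 + 4/16 + 2/16 + 2/16 + 2/16 = 17/16 = 1.0625.
Kraft's inequality requires Σ ≤ 1; here Σ = 1.0625 > 1, so no such prefix code exists.

1.0625; no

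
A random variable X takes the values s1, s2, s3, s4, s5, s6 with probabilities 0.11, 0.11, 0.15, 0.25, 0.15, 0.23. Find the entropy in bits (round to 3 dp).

2.509 bits

H = −Σ pᵢ log₂ pᵢ.
−0.11·log₂(0.11) = 0.3503
−0.11·log₂(0.11) = 0.3503
−0.15·log₂(0.15) = 0.4105
−0.25·log₂(0.25) = 0.5000
−0.15·log₂(0.15) = 0.4105
−0.23·log₂(0.23) = 0.4877
Sum ≈ 2.5093 → 2.509 bits.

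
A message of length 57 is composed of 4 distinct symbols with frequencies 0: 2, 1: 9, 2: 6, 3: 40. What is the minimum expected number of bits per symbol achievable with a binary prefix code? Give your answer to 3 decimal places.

Probabilities are the counts divided by 57.
Repeatedly combine the two least-probable nodes; the expected code length is the sum of the merged weights.
merge 2/57 + 2/19 → 8/57
merge 8/57 + 3/19 → 17/57
merge 17/57 + 40/57 → 1
L = 8/57 + 17/57 + 1 = 82/57 ≈ 1.439 bits/symbol.

1.439 bits/symbol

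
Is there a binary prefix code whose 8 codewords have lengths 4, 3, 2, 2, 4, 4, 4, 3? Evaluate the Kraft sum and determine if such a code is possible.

1; yes

With common denominator 2^4 = 16: Σ 2^(−ℓᵢ) = 1/16 + 2/16 + 4/16 + 4/16 + 1/16 + 1/16 + 1/16 + 2/16 = 16/16 = 1.
Kraft's inequality requires Σ ≤ 1; here Σ = 1 ≤ 1, so such a prefix code exists.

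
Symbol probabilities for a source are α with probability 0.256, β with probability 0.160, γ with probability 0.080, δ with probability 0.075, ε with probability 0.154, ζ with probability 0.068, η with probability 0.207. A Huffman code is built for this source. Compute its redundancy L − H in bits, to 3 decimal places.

Entropy H = −Σ p log₂ p ≈ 2.6478 bits.
Huffman merges: 17/250+3/40→143/1000; 2/25+143/1000→223/1000; 77/500+4/25→157/500; 207/1000+223/1000→43/100; 32/125+157/500→57/100; 43/100+57/100→1. L = 67/25 ≈ 2.6800.
L − H = 2.6800 − 2.6478 = 0.032 bits.

0.032 bits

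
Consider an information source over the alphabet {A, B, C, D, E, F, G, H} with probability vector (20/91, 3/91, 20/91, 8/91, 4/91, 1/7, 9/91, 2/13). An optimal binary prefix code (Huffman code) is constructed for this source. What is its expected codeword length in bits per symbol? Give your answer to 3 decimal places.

2.802 bits/symbol

Repeatedly combine the two least-probable nodes; the expected code length is the sum of the merged weights.
merge 3/91 + 4/91 → 1/13
merge 1/13 + 8/91 → 15/91
merge 9/91 + 1/7 → 22/91
merge 2/13 + 15/91 → 29/91
merge 20/91 + 20/91 → 40/91
merge 22/91 + 29/91 → 51/91
merge 40/91 + 51/91 → 1
L = 1/13 + 15/91 + 22/91 + 29/91 + 40/91 + 51/91 + 1 = 255/91 ≈ 2.802 bits/symbol.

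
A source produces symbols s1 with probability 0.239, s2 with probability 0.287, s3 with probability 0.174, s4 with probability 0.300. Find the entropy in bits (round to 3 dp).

1.970 bits

H = −Σ pᵢ log₂ pᵢ.
−0.239·log₂(0.239) = 0.4935
−0.287·log₂(0.287) = 0.5169
−0.174·log₂(0.174) = 0.4390
−0.300·log₂(0.300) = 0.5211
Sum ≈ 1.9704 → 1.970 bits.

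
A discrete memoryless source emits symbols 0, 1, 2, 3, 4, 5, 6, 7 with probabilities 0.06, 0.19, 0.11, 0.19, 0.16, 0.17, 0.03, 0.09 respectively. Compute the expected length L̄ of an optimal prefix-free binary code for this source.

2.89 bits/symbol

Repeatedly combine the two least-probable nodes; the expected code length is the sum of the merged weights.
merge 3/100 + 3/50 → 9/100
merge 9/100 + 9/100 → 9/50
merge 11/100 + 4/25 → 27/100
merge 17/100 + 9/50 → 7/20
merge 19/100 + 19/100 → 19/50
merge 27/100 + 7/20 → 31/50
merge 19/50 + 31/50 → 1
L = 9/100 + 9/50 + 27/100 + 7/20 + 19/50 + 31/50 + 1 = 289/100 = 2.89 bits/symbol.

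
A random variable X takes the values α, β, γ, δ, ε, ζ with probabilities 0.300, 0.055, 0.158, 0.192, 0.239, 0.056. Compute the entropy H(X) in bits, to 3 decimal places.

H = −Σ pᵢ log₂ pᵢ.
−0.300·log₂(0.300) = 0.5211
−0.055·log₂(0.055) = 0.2301
−0.158·log₂(0.158) = 0.4206
−0.192·log₂(0.192) = 0.4571
−0.239·log₂(0.239) = 0.4935
−0.056·log₂(0.056) = 0.2329
Sum ≈ 2.3553 → 2.355 bits.

2.355 bits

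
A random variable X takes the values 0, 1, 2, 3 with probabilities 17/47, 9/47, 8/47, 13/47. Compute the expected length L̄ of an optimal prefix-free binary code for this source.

Repeatedly combine the two least-probable nodes; the expected code length is the sum of the merged weights.
merge 8/47 + 9/47 → 17/47
merge 13/47 + 17/47 → 30/47
merge 17/47 + 30/47 → 1
L = 17/47 + 30/47 + 1 = 2 bits/symbol.

2 bits/symbol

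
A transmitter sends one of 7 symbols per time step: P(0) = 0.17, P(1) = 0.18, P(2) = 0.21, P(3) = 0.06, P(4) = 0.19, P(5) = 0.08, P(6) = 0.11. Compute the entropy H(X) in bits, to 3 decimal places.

H = −Σ pᵢ log₂ pᵢ.
−0.17·log₂(0.17) = 0.4346
−0.18·log₂(0.18) = 0.4453
−0.21·log₂(0.21) = 0.4728
−0.06·log₂(0.06) = 0.2435
−0.19·log₂(0.19) = 0.4552
−0.08·log₂(0.08) = 0.2915
−0.11·log₂(0.11) = 0.3503
Sum ≈ 2.6933 → 2.693 bits.

2.693 bits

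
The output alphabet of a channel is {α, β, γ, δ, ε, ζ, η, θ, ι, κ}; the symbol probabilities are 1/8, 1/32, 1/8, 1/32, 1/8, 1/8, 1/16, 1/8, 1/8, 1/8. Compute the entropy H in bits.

Each probability is a power of 1/2, so log₂(1/p) is an integer.
H = Σ p·log₂(1/p) = 1/8·3 + 1/32·5 + 1/8·3 + 1/32·5 + 1/8·3 + 1/8·3 + 1/16·4 + 1/8·3 + 1/8·3 + 1/8·3 = 3.1875 bits.

3.1875 bits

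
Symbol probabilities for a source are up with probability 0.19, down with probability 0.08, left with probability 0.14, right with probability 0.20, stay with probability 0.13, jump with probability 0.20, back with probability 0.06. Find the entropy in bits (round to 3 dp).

2.699 bits

H = −Σ pᵢ log₂ pᵢ.
−0.19·log₂(0.19) = 0.4552
−0.08·log₂(0.08) = 0.2915
−0.14·log₂(0.14) = 0.3971
−0.20·log₂(0.20) = 0.4644
−0.13·log₂(0.13) = 0.3826
−0.20·log₂(0.20) = 0.4644
−0.06·log₂(0.06) = 0.2435
Sum ≈ 2.6988 → 2.699 bits.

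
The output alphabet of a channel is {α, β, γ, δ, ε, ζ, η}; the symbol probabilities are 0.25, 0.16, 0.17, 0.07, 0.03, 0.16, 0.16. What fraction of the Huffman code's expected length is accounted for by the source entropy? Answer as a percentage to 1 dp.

Entropy H = −Σ p log₂ p ≈ 2.6240 bits.
Huffman merges: 3/100+7/100→1/10; 1/10+4/25→13/50; 4/25+4/25→8/25; 17/100+1/4→21/50; 13/50+8/25→29/50; 21/50+29/50→1. L = 67/25 ≈ 2.6800.
Efficiency = H/L = 2.6240/2.6800 = 97.9%.

97.9%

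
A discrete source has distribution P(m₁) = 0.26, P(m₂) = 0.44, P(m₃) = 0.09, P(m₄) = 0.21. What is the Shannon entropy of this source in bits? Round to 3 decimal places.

H = −Σ pᵢ log₂ pᵢ.
−0.26·log₂(0.26) = 0.5053
−0.44·log₂(0.44) = 0.5211
−0.09·log₂(0.09) = 0.3127
−0.21·log₂(0.21) = 0.4728
Sum ≈ 1.8119 → 1.812 bits.

1.812 bits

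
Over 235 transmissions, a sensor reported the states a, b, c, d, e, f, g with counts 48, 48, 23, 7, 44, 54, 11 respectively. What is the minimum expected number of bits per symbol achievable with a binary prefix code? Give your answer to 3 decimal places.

Probabilities are the counts divided by 235.
Repeatedly combine the two least-probable nodes; the expected code length is the sum of the merged weights.
merge 7/235 + 11/235 → 18/235
merge 18/235 + 23/235 → 41/235
merge 41/235 + 44/235 → 17/47
merge 48/235 + 48/235 → 96/235
merge 54/235 + 17/47 → 139/235
merge 96/235 + 139/235 → 1
L = 18/235 + 41/235 + 17/47 + 96/235 + 139/235 + 1 = 614/235 ≈ 2.613 bits/symbol.

2.613 bits/symbol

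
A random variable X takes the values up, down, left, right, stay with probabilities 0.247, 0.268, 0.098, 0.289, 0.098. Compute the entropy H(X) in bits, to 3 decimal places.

H = −Σ pᵢ log₂ pᵢ.
−0.247·log₂(0.247) = 0.4983
−0.268·log₂(0.268) = 0.5091
−0.098·log₂(0.098) = 0.3284
−0.289·log₂(0.289) = 0.5176
−0.098·log₂(0.098) = 0.3284
Sum ≈ 2.1818 → 2.182 bits.

2.182 bits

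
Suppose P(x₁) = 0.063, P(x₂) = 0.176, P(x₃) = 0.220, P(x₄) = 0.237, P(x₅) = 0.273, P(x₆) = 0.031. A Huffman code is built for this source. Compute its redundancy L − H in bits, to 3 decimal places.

0.032 bits

Entropy H = −Σ p log₂ p ≈ 2.3319 bits.
Huffman merges: 31/1000+63/1000→47/500; 47/500+22/125→27/100; 11/50+237/1000→457/1000; 27/100+273/1000→543/1000; 457/1000+543/1000→1. L = 591/250 ≈ 2.3640.
L − H = 2.3640 − 2.3319 = 0.032 bits.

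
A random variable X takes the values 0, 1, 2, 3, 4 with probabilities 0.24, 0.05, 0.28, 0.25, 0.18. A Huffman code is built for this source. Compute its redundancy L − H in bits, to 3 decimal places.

0.060 bits

Entropy H = −Σ p log₂ p ≈ 2.1698 bits.
Huffman merges: 1/20+9/50→23/100; 23/100+6/25→47/100; 1/4+7/25→53/100; 47/100+53/100→1. L = 223/100 ≈ 2.2300.
L − H = 2.2300 − 2.1698 = 0.060 bits.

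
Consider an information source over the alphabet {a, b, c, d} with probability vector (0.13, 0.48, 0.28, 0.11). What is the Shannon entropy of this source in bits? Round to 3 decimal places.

H = −Σ pᵢ log₂ pᵢ.
−0.13·log₂(0.13) = 0.3826
−0.48·log₂(0.48) = 0.5083
−0.28·log₂(0.28) = 0.5142
−0.11·log₂(0.11) = 0.3503
Sum ≈ 1.7554 → 1.755 bits.

1.755 bits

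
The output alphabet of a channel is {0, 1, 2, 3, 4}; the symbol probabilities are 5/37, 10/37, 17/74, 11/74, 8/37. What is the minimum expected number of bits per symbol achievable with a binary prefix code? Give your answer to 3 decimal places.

2.284 bits/symbol

Repeatedly combine the two least-probable nodes; the expected code length is the sum of the merged weights.
merge 5/37 + 11/74 → 21/74
merge 8/37 + 17/74 → 33/74
merge 10/37 + 21/74 → 41/74
merge 33/74 + 41/74 → 1
L = 21/74 + 33/74 + 41/74 + 1 = 169/74 ≈ 2.284 bits/symbol.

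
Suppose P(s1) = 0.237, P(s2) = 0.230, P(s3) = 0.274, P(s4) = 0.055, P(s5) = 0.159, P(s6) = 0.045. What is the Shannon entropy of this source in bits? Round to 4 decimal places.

H = −Σ pᵢ log₂ pᵢ.
−0.237·log₂(0.237) = 0.4923
−0.230·log₂(0.230) = 0.4877
−0.274·log₂(0.274) = 0.5118
−0.055·log₂(0.055) = 0.2301
−0.159·log₂(0.159) = 0.4218
−0.045·log₂(0.045) = 0.2013
Sum ≈ 2.3450 → 2.3450 bits.

2.3450 bits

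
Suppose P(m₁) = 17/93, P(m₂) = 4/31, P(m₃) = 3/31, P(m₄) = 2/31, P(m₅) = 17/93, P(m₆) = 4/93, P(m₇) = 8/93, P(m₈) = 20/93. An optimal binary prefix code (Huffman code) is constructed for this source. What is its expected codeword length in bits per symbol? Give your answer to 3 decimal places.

Repeatedly combine the two least-probable nodes; the expected code length is the sum of the merged weights.
merge 4/93 + 2/31 → 10/93
merge 8/93 + 3/31 → 17/93
merge 10/93 + 4/31 → 22/93
merge 17/93 + 17/93 → 34/93
merge 17/93 + 20/93 → 37/93
merge 22/93 + 34/93 → 56/93
merge 37/93 + 56/93 → 1
L = 10/93 + 17/93 + 22/93 + 34/93 + 37/93 + 56/93 + 1 = 269/93 ≈ 2.892 bits/symbol.

2.892 bits/symbol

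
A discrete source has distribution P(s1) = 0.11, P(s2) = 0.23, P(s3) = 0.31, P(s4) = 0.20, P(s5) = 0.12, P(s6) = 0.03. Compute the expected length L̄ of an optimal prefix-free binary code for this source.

Repeatedly combine the two least-probable nodes; the expected code length is the sum of the merged weights.
merge 3/100 + 11/100 → 7/50
merge 3/25 + 7/50 → 13/50
merge 1/5 + 23/100 → 43/100
merge 13/50 + 31/100 → 57/100
merge 43/100 + 57/100 → 1
L = 7/50 + 13/50 + 43/100 + 57/100 + 1 = 12/5 = 2.4 bits/symbol.

2.4 bits/symbol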